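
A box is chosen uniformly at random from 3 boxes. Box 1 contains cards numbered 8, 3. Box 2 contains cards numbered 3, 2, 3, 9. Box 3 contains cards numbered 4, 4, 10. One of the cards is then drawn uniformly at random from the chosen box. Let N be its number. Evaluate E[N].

E[N | box 1] = (8+3)/2 = 11/2.
E[N | box 2] = (3+2+3+9)/4 = 17/4.
E[N | box 3] = (4+4+10)/3 = 6.
E[N] = (1/3)·(11/2) + (1/3)·(17/4) + (1/3)·(6) = 21/4.

21/4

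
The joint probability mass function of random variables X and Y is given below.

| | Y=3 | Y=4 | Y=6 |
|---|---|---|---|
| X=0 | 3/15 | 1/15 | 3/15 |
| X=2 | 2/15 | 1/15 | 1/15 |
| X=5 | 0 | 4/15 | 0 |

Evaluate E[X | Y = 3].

4/5

P(Y = 3) = 1/3.
Σ X·P over the event = 0·(3/15) + 2·(2/15) = 4/15.
E[X | Y = 3] = (4/15) / (1/3) = 4/5.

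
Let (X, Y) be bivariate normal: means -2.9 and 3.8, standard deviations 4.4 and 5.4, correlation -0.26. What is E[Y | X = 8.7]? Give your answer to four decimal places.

0.0985

The regression of Y on X has slope ρ·σ_Y/σ_X and passes through (μ_X, μ_Y).
E[Y | X=8.7] = 3.8 + (-0.26)·(5.4/4.4)·(8.7 − (-2.9)) = 3.8 + (-0.319091)·(11.6) = 0.0985.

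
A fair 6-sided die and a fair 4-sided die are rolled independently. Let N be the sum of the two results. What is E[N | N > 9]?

10

P(N > 9) = 1/24.
Σ over the event: 10·1/24 = 5/12.
E[N | N > 9] = (5/12) / (1/24) = 10.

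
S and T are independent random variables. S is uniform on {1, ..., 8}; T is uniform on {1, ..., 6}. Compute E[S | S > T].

P(S > T) = 9/16.
Summing S·P(x,y) over outcomes with S > T gives 10/3.
E[S | S > T] = (10/3) / (9/16) = 160/27.

160/27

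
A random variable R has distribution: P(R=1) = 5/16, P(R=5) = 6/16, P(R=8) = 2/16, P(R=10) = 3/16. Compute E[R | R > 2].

76/11

P(R > 2) = 11/16.
Σ over the event: 5·3/8 + 8·1/8 + 10·3/16 = 19/4.
E[R | R > 2] = (19/4) / (11/16) = 76/11.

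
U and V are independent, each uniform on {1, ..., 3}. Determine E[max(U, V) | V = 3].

Outcomes with V = 3: (1,3), (2,3), (3,3), each with probability 1/9.
E[max(U, V) | V = 3] = (3 + 3 + 3) / 3 = 3.

3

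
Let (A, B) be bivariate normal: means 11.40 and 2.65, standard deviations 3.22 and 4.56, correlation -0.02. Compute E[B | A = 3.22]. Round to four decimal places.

2.8817

For a bivariate normal, E[B | A=x] = μ_B + ρ·(σ_B/σ_A)·(x − μ_A).
E[B | A=3.22] = 2.65 + (-0.02)·(4.56/3.22)·(3.22 − (11.40)) = 2.65 + (-0.028323)·(-8.18) = 2.8817.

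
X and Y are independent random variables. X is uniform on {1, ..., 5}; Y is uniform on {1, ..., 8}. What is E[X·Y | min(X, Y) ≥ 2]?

P(min(X, Y) ≥ 2) = 7/10.
Summing XY·P(x,y) over outcomes with min(X, Y) ≥ 2 gives 49/4.
E[X·Y | min(X, Y) ≥ 2] = (49/4) / (7/10) = 35/2.

35/2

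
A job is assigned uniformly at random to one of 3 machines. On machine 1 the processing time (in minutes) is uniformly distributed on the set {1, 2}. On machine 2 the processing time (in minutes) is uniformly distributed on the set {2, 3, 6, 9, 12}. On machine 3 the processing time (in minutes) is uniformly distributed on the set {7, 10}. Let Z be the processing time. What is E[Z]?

82/15

E[Z | machine 1] = (1+2)/2 = 3/2.
E[Z | machine 2] = (2+3+6+9+12)/5 = 32/5.
E[Z | machine 3] = (7+10)/2 = 17/2.
By the law of total expectation,
E[Z] = (1/3)·(3/2) + (1/3)·(32/5) + (1/3)·(17/2) = 82/15.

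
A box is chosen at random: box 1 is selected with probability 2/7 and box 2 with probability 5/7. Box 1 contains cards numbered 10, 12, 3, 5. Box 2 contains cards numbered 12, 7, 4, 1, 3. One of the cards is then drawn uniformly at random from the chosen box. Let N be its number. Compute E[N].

E[N | box 1] = (10+12+3+5)/4 = 15/2.
E[N | box 2] = (12+7+4+1+3)/5 = 27/5.
By the law of total expectation,
E[N] = (2/7)·(15/2) + (5/7)·(27/5) = 6.

6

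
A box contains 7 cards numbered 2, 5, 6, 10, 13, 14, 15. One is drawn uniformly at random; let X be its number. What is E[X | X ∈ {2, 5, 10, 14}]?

P(X ∈ {2, 5, 10, 14}) = 4/7.
Σ over the event: 2·1/7 + 5·1/7 + 10·1/7 + 14·1/7 = 31/7.
E[X | X ∈ {2, 5, 10, 14}] = (31/7) / (4/7) = 31/4.

31/4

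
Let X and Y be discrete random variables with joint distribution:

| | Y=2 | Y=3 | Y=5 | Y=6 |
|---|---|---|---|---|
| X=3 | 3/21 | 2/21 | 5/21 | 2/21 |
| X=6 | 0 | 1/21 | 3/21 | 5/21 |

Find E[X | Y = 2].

P(Y = 2) = 1/7.
Σ X·P over the event = 3·(3/21) = 3/7.
E[X | Y = 2] = (3/7) / (1/7) = 3.

3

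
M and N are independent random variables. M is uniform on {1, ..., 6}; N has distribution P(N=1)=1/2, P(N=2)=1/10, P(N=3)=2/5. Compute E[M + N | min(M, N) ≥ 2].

34/5

P(min(M, N) ≥ 2) = 5/12.
Summing (M+N)·P(x,y) over outcomes with min(M, N) ≥ 2 gives 17/6.
E[M + N | min(M, N) ≥ 2] = (17/6) / (5/12) = 34/5.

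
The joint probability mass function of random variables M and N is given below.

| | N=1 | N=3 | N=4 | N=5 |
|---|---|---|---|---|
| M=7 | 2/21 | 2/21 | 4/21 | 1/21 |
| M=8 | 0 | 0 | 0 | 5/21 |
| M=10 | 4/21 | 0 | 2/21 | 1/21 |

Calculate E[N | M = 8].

5

P(M = 8) = 5/21.
Σ N·P over the event = 5·(5/21) = 25/21.
E[N | M = 8] = (25/21) / (5/21) = 5.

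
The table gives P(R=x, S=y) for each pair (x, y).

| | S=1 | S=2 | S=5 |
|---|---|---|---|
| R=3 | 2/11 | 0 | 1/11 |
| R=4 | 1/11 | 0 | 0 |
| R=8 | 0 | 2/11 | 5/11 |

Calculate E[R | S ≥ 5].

P(S ≥ 5) = 6/11.
Σ R·P over the event = 3·(1/11) + 8·(5/11) = 43/11.
E[R | S ≥ 5] = (43/11) / (6/11) = 43/6.

43/6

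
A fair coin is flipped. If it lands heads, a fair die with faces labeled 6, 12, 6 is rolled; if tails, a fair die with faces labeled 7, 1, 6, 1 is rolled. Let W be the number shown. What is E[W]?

47/8

E[W | heads] = (6+12+6)/3 = 8.
E[W | tails] = (7+1+6+1)/4 = 15/4.
E[W] = (1/2)·(8) + (1/2)·(15/4) = 47/8.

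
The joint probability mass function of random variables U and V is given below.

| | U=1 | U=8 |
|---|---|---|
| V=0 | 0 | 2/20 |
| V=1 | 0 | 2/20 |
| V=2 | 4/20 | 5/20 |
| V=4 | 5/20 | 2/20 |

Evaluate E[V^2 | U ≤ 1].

P(U ≤ 1) = 9/20.
Σ V^2·P over the event = 4·(4/20) + 16·(5/20) = 24/5.
E[V^2 | U ≤ 1] = (24/5) / (9/20) = 32/3.

32/3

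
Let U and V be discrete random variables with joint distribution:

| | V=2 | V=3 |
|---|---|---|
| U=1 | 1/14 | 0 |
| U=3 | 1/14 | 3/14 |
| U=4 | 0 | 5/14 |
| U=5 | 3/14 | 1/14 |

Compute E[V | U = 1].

P(U = 1) = 1/14.
Σ V·P over the event = 2·(1/14) = 1/7.
E[V | U = 1] = (1/7) / (1/14) = 2.

2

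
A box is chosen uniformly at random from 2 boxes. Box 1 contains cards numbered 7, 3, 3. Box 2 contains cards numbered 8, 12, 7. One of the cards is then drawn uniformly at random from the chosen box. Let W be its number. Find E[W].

E[W | box 1] = (7+3+3)/3 = 13/3.
E[W | box 2] = (8+12+7)/3 = 9.
E[W] = (1/2)·(13/3) + (1/2)·(9) = 20/3.

20/3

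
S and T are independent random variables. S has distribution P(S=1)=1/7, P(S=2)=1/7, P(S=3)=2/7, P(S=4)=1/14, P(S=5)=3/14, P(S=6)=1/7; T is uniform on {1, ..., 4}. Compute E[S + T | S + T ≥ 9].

P(S + T ≥ 9) = 1/8.
Summing (S+T)·P(x,y) over outcomes with S + T ≥ 9 gives 65/56.
E[S + T | S + T ≥ 9] = (65/56) / (1/8) = 65/7.

65/7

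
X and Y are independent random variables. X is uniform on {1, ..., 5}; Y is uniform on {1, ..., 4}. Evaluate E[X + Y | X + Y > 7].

25/3

Outcomes with X + Y > 7: (4,4), (5,3), (5,4), each with probability 1/20.
E[X + Y | X + Y > 7] = (8 + 8 + 9) / 3 = 25/3.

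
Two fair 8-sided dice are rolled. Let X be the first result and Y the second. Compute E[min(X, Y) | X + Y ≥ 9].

P(X + Y ≥ 9) = 9/16.
Summing min(X,Y)·P(x,y) over outcomes with X + Y ≥ 9 gives 77/32.
E[min(X, Y) | X + Y ≥ 9] = (77/32) / (9/16) = 77/18.

77/18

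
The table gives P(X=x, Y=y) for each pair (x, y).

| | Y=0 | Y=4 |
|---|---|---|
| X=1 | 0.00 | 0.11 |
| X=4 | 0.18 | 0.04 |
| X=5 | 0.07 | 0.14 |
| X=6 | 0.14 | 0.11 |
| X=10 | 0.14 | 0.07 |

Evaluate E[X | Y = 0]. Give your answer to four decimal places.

P(Y = 0) = 0.53.
Summing X·P(X=x,Y=y) over the conditioning event gives 3.31.
E[X | Y = 0] = (3.31) / (0.53) = 6.2453.

6.2453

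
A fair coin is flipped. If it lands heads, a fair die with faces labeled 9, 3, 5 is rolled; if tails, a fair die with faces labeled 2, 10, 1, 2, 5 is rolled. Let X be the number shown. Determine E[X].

E[X | heads] = (9+3+5)/3 = 17/3.
E[X | tails] = (2+10+1+2+5)/5 = 4.
By the law of total expectation,
E[X] = (1/2)·(17/3) + (1/2)·(4) = 29/6.

29/6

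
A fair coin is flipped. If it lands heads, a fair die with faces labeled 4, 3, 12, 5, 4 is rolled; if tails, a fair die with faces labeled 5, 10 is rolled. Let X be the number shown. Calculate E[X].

E[X | heads] = (4+3+12+5+4)/5 = 28/5.
E[X | tails] = (5+10)/2 = 15/2.
E[X] = (1/2)·(28/5) + (1/2)·(15/2) = 131/20.

131/20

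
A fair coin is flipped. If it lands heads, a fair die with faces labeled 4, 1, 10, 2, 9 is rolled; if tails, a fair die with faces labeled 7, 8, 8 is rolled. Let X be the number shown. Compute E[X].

E[X | heads] = (4+1+10+2+9)/5 = 26/5.
E[X | tails] = (7+8+8)/3 = 23/3.
By the law of total expectation,
E[X] = (1/2)·(26/5) + (1/2)·(23/3) = 193/30.

193/30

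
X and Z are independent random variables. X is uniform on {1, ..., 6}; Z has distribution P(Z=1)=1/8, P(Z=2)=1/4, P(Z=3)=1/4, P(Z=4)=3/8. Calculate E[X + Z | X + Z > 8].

75/8

P(X + Z > 8) = 1/6.
Summing (X+Z)·P(x,y) over outcomes with X + Z > 8 gives 25/16.
E[X + Z | X + Z > 8] = (25/16) / (1/6) = 75/8.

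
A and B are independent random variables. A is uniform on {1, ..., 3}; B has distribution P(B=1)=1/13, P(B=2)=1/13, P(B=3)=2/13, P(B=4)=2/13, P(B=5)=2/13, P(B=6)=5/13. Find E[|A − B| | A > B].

4/3

P(A > B) = 1/13.
Summing |A−B|·P(x,y) over outcomes with A > B gives 4/39.
E[|A − B| | A > B] = (4/39) / (1/13) = 4/3.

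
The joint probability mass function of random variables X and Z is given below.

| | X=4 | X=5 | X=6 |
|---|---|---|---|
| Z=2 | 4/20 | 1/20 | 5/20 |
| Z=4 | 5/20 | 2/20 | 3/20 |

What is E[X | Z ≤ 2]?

51/10

P(Z ≤ 2) = 1/2.
Σ X·P over the event = 4·(4/20) + 5·(1/20) + 6·(5/20) = 51/20.
E[X | Z ≤ 2] = (51/20) / (1/2) = 51/10.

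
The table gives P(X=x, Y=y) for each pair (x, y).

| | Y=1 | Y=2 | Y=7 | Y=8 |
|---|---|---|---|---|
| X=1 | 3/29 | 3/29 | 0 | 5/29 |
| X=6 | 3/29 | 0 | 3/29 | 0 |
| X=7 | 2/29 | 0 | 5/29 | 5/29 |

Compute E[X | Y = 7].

P(Y = 7) = 8/29.
Σ X·P over the event = 6·(3/29) + 7·(5/29) = 53/29.
E[X | Y = 7] = (53/29) / (8/29) = 53/8.

53/8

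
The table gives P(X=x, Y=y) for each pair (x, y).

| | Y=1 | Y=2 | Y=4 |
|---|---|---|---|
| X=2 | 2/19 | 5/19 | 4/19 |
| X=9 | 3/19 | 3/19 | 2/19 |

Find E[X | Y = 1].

31/5

P(Y = 1) = 5/19.
Σ X·P over the event = 2·(2/19) + 9·(3/19) = 31/19.
E[X | Y = 1] = (31/19) / (5/19) = 31/5.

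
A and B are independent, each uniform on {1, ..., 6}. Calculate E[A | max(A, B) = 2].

5/3

Outcomes with max(A, B) = 2: (1,2), (2,1), (2,2), each with probability 1/36.
E[A | max(A, B) = 2] = (1 + 2 + 2) / 3 = 5/3.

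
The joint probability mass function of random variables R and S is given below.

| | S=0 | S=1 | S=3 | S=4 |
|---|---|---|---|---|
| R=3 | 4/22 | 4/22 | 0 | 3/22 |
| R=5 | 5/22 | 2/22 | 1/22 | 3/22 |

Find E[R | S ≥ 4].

4

P(S ≥ 4) = 3/11.
Summing R·P(R=x,S=y) over the conditioning event gives 12/11.
E[R | S ≥ 4] = (12/11) / (3/11) = 4.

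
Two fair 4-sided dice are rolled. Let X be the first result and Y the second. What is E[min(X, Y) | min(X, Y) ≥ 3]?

13/4

Outcomes with min(X, Y) ≥ 3: (3,3), (3,4), (4,3), (4,4), each with probability 1/16.
E[min(X, Y) | min(X, Y) ≥ 3] = (3 + 3 + 3 + 4) / 4 = 13/4.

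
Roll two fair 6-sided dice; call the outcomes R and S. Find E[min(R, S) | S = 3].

5/2

Outcomes with S = 3: (1,3), (2,3), (3,3), (4,3), (5,3), (6,3), each with probability 1/36.
E[min(R, S) | S = 3] = (1 + 2 + 3 + 3 + 3 + 3) / 6 = 5/2.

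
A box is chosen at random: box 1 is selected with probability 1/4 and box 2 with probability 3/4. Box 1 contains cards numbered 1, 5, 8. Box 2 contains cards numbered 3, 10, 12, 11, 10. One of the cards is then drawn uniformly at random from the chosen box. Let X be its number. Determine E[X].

121/15

E[X | box 1] = (1+5+8)/3 = 14/3.
E[X | box 2] = (3+10+12+11+10)/5 = 46/5.
By the law of total expectation,
E[X] = (1/4)·(14/3) + (3/4)·(46/5) = 121/15.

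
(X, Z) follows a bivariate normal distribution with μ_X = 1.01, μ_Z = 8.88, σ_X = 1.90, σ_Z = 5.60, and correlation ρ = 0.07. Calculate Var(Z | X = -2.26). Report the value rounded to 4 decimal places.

31.2063

Var(Z | X=x) = (1 − ρ²)·σ_Z².
Var(Z | X=-2.26) = (5.60)²·(1 − (0.07)²) = 31.36·0.9951 = 31.2063.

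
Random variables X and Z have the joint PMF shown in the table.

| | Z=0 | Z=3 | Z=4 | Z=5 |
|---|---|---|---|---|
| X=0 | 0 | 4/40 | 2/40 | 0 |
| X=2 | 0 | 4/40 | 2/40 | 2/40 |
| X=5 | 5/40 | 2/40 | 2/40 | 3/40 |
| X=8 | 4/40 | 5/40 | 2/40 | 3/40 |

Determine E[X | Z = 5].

43/8

P(Z = 5) = 1/5.
Summing X·P(X=x,Z=y) over the conditioning event gives 43/40.
E[X | Z = 5] = (43/40) / (1/5) = 43/8.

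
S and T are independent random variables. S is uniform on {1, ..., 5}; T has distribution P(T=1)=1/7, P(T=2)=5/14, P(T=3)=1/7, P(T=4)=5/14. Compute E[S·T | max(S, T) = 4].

P(max(S, T) = 4) = 29/70.
Summing ST·P(x,y) over outcomes with max(S, T) = 4 gives 136/35.
E[S·T | max(S, T) = 4] = (136/35) / (29/70) = 272/29.

272/29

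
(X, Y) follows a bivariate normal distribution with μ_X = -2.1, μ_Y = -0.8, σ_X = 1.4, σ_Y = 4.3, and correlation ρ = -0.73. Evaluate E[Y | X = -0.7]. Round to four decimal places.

For a bivariate normal, E[Y | X=x] = μ_Y + ρ·(σ_Y/σ_X)·(x − μ_X).
E[Y | X=-0.7] = -0.8 + (-0.73)·(4.3/1.4)·(-0.7 − (-2.1)) = -0.8 + (-2.24214)·(1.4) = -3.9390.

-3.9390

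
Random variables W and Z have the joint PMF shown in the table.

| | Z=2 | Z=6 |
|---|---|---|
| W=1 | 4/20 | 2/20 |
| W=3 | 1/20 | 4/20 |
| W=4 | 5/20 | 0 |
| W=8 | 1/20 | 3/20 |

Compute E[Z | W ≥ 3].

4

P(W ≥ 3) = 7/10.
Summing Z·P(W=x,Z=y) over the conditioning event gives 14/5.
E[Z | W ≥ 3] = (14/5) / (7/10) = 4.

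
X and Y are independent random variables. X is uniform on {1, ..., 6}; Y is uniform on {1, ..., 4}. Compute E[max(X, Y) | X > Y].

32/7

P(X > Y) = 7/12.
Summing max(X,Y)·P(x,y) over outcomes with X > Y gives 8/3.
E[max(X, Y) | X > Y] = (8/3) / (7/12) = 32/7.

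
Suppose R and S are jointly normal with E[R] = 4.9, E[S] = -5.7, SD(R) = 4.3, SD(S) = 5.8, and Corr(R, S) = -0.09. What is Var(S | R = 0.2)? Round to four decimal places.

Var(S | R=x) = (1 − ρ²)·σ_S².
Var(S | R=0.2) = (5.8)²·(1 − (-0.09)²) = 33.64·0.9919 = 33.3675.

33.3675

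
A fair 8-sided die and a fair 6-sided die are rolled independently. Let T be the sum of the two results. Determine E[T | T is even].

8

P(T is even) = 1/2.
Σ over the event: 2·1/48 + 4·1/16 + 6·5/48 + 8·1/8 + 10·5/48 + 12·1/16 + 14·1/48 = 4.
E[T | T is even] = (4) / (1/2) = 8.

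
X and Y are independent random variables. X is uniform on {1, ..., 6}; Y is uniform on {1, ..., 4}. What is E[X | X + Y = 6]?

Outcomes with X + Y = 6: (2,4), (3,3), (4,2), (5,1), each with probability 1/24.
E[X | X + Y = 6] = (2 + 3 + 4 + 5) / 4 = 7/2.

7/2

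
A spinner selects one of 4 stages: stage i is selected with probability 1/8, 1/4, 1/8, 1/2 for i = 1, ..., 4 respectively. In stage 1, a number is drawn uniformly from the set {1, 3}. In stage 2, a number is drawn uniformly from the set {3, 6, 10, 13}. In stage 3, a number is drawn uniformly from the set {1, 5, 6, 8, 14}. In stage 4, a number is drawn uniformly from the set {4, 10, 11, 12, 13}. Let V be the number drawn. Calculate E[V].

E[V | stage 1] = (1+3)/2 = 2.
E[V | stage 2] = (3+6+10+13)/4 = 8.
E[V | stage 3] = (1+5+6+8+14)/5 = 34/5.
E[V | stage 4] = (4+10+11+12+13)/5 = 10.
By the law of total expectation,
E[V] = (1/8)·(2) + (1/4)·(8) + (1/8)·(34/5) + (1/2)·(10) = 81/10.

81/10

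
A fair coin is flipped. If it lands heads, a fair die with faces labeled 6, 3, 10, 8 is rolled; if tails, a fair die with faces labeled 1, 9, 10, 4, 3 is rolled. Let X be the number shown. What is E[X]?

E[X | heads] = (6+3+10+8)/4 = 27/4.
E[X | tails] = (1+9+10+4+3)/5 = 27/5.
By the law of total expectation,
E[X] = (1/2)·(27/4) + (1/2)·(27/5) = 243/40.

243/40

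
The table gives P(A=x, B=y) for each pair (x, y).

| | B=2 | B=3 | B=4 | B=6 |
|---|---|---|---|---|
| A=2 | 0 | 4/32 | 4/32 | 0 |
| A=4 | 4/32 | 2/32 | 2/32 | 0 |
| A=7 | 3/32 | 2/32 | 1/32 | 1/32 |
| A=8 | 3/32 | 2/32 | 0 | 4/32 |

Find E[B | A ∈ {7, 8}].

29/8

P(A ∈ {7, 8}) = 1/2.
Σ B·P over the event = 2·(3/32) + 3·(2/32) + 4·(1/32) + 6·(1/32) + 2·(3/32) + 3·(2/32) + 6·(4/32) = 29/16.
E[B | A ∈ {7, 8}] = (29/16) / (1/2) = 29/8.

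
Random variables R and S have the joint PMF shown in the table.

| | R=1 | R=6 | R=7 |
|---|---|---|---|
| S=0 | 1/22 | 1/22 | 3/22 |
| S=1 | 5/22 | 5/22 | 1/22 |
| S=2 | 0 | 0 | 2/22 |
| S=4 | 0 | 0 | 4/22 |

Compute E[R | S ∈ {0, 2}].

P(S ∈ {0, 2}) = 7/22.
Σ R·P over the event = 1·(1/22) + 6·(1/22) + 7·(3/22) + 7·(2/22) = 21/11.
E[R | S ∈ {0, 2}] = (21/11) / (7/22) = 6.

6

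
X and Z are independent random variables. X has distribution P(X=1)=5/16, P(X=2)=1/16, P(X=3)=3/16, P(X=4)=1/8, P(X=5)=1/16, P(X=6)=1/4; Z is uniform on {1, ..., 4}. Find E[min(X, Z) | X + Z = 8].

19/7

P(X + Z = 8) = 7/64.
Summing min(X,Z)·P(x,y) over outcomes with X + Z = 8 gives 19/64.
E[min(X, Z) | X + Z = 8] = (19/64) / (7/64) = 19/7.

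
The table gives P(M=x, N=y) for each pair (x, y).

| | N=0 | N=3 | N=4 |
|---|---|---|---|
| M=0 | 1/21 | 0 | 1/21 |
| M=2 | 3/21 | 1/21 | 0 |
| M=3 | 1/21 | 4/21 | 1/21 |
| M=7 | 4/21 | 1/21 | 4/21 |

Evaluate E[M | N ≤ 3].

58/15

P(N ≤ 3) = 5/7.
Σ M·P over the event = 0·(1/21) + 2·(3/21) + 2·(1/21) + 3·(1/21) + 3·(4/21) + 7·(4/21) + 7·(1/21) = 58/21.
E[M | N ≤ 3] = (58/21) / (5/7) = 58/15.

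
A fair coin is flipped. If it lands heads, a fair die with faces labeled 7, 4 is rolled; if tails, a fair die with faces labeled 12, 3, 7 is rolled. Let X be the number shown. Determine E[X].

77/12

E[X | heads] = (7+4)/2 = 11/2.
E[X | tails] = (12+3+7)/3 = 22/3.
By the law of total expectation,
E[X] = (1/2)·(11/2) + (1/2)·(22/3) = 77/12.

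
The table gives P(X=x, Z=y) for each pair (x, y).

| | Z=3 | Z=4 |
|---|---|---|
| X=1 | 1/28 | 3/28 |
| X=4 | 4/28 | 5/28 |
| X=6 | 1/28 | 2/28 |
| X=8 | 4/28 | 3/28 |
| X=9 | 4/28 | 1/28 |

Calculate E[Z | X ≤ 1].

P(X ≤ 1) = 1/7.
Σ Z·P over the event = 3·(1/28) + 4·(3/28) = 15/28.
E[Z | X ≤ 1] = (15/28) / (1/7) = 15/4.

15/4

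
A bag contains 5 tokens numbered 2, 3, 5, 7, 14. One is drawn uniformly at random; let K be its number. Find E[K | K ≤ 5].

10/3

P(K ≤ 5) = 3/5.
Σ over the event: 2·1/5 + 3·1/5 + 5·1/5 = 2.
E[K | K ≤ 5] = (2) / (3/5) = 10/3.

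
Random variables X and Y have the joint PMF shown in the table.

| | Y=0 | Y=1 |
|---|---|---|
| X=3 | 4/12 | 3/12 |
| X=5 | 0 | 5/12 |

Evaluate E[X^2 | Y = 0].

9

P(Y = 0) = 1/3.
Σ X^2·P over the event = 9·(4/12) = 3.
E[X^2 | Y = 0] = (3) / (1/3) = 9.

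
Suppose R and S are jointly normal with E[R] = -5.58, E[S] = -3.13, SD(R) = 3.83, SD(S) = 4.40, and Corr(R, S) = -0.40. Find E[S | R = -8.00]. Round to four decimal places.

For a bivariate normal, E[S | R=x] = μ_S + ρ·(σ_S/σ_R)·(x − μ_R).
E[S | R=-8.00] = -3.13 + (-0.40)·(4.40/3.83)·(-8.00 − (-5.58)) = -3.13 + (-0.45953)·(-2.42) = -2.0179.

-2.0179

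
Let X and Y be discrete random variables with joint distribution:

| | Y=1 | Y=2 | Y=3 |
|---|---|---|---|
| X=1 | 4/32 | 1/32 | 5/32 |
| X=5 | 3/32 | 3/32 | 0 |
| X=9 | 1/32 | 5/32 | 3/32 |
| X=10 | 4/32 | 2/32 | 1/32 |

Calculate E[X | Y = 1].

P(Y = 1) = 3/8.
Σ X·P over the event = 1·(4/32) + 5·(3/32) + 9·(1/32) + 10·(4/32) = 17/8.
E[X | Y = 1] = (17/8) / (3/8) = 17/3.

17/3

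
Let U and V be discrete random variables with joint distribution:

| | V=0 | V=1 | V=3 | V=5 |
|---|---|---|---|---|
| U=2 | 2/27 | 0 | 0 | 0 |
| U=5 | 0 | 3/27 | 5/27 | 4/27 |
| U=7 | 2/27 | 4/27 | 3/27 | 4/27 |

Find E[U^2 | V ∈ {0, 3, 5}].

P(V ∈ {0, 3, 5}) = 20/27.
Σ U^2·P over the event = 4·(2/27) + 25·(5/27) + 25·(4/27) + 49·(2/27) + 49·(3/27) + 49·(4/27) = 674/27.
E[U^2 | V ∈ {0, 3, 5}] = (674/27) / (20/27) = 337/10.

337/10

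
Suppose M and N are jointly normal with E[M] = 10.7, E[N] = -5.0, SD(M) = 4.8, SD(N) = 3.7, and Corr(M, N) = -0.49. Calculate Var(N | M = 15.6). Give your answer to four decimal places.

10.4030

The conditional variance in a bivariate normal is σ_N²(1 − ρ²), independent of x.
Var(N | M=15.6) = (3.7)²·(1 − (-0.49)²) = 13.69·0.7599 = 10.4030.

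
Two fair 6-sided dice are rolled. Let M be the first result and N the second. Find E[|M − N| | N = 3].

P(N = 3) = 1/6.
Summing |M−N|·P(x,y) over outcomes with N = 3 gives 1/4.
E[|M − N| | N = 3] = (1/4) / (1/6) = 3/2.

3/2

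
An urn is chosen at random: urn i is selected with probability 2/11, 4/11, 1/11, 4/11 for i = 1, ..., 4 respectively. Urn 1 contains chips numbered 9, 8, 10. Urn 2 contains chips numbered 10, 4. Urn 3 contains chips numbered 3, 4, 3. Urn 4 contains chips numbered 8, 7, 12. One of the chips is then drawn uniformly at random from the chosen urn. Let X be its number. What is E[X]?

E[X | urn 1] = (9+8+10)/3 = 9.
E[X | urn 2] = (10+4)/2 = 7.
E[X | urn 3] = (3+4+3)/3 = 10/3.
E[X | urn 4] = (8+7+12)/3 = 9.
By the law of total expectation,
E[X] = (2/11)·(9) + (4/11)·(7) + (1/11)·(10/3) + (4/11)·(9) = 256/33.

256/33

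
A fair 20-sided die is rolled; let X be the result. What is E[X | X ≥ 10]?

15

Given X ≥ 10, X is equally likely to be any of {10, 11, 12, 13, 14, 15, 16, 17, 18, 19, 20}.
E[X | X ≥ 10] = (10 + 11 + 12 + 13 + 14 + 15 + 16 + 17 + 18 + 19 + 20) / 11 = 15.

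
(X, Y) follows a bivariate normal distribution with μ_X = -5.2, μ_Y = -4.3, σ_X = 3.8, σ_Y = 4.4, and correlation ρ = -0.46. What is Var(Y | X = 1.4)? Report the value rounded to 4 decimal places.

Var(Y | X=x) = (1 − ρ²)·σ_Y².
Var(Y | X=1.4) = (4.4)²·(1 − (-0.46)²) = 19.36·0.7884 = 15.2634.

15.2634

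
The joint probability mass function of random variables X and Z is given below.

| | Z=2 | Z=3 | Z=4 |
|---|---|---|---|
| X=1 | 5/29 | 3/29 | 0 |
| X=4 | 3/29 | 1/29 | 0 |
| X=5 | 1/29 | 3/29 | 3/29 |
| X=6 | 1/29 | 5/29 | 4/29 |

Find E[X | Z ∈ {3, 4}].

P(Z ∈ {3, 4}) = 19/29.
Σ X·P over the event = 1·(3/29) + 4·(1/29) + 5·(3/29) + 5·(3/29) + 6·(5/29) + 6·(4/29) = 91/29.
E[X | Z ∈ {3, 4}] = (91/29) / (19/29) = 91/19.

91/19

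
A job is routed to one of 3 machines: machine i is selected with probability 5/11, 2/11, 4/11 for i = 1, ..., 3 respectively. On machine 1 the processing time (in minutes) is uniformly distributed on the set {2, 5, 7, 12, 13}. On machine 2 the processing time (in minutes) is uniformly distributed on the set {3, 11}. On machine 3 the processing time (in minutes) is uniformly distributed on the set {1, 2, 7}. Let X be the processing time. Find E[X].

E[X | machine 1] = (2+5+7+12+13)/5 = 39/5.
E[X | machine 2] = (3+11)/2 = 7.
E[X | machine 3] = (1+2+7)/3 = 10/3.
By the law of total expectation,
E[X] = (5/11)·(39/5) + (2/11)·(7) + (4/11)·(10/3) = 199/33.

199/33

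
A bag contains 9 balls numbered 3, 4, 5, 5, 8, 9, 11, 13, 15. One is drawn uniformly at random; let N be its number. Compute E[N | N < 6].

P(N < 6) = 4/9.
Σ over the event: 3·1/9 + 4·1/9 + 5·2/9 = 17/9.
E[N | N < 6] = (17/9) / (4/9) = 17/4.

17/4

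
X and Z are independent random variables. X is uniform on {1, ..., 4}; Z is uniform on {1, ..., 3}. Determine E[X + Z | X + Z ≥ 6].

Outcomes with X + Z ≥ 6: (3,3), (4,2), (4,3), each with probability 1/12.
E[X + Z | X + Z ≥ 6] = (6 + 6 + 7) / 3 = 19/3.

19/3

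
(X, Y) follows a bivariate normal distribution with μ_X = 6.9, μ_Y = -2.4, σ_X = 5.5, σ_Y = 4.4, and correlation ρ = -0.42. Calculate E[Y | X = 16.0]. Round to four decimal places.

The regression of Y on X has slope ρ·σ_Y/σ_X and passes through (μ_X, μ_Y).
E[Y | X=16.0] = -2.4 + (-0.42)·(4.4/5.5)·(16.0 − (6.9)) = -2.4 + (-0.336)·(9.1) = -5.4576.

-5.4576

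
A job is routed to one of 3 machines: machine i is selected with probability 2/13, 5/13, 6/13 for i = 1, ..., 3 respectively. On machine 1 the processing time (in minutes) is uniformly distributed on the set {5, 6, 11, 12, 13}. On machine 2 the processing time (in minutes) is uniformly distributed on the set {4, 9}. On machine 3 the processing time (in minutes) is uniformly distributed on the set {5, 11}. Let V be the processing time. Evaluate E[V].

993/130

E[V | machine 1] = (5+6+11+12+13)/5 = 47/5.
E[V | machine 2] = (4+9)/2 = 13/2.
E[V | machine 3] = (5+11)/2 = 8.
By the law of total expectation,
E[V] = (2/13)·(47/5) + (5/13)·(13/2) + (6/13)·(8) = 993/130.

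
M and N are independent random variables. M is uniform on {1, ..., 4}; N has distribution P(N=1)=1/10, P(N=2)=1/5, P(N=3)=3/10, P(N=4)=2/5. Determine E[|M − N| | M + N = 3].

1

P(M + N = 3) = 3/40.
Summing |M−N|·P(x,y) over outcomes with M + N = 3 gives 3/40.
E[|M − N| | M + N = 3] = (3/40) / (3/40) = 1.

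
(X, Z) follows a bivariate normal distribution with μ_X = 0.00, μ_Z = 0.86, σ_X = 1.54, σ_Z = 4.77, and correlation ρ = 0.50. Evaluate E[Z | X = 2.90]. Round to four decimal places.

5.3512

The regression of Z on X has slope ρ·σ_Z/σ_X and passes through (μ_X, μ_Z).
E[Z | X=2.90] = 0.86 + (0.50)·(4.77/1.54)·(2.90 − (0.00)) = 0.86 + (1.5487)·(2.9) = 5.3512.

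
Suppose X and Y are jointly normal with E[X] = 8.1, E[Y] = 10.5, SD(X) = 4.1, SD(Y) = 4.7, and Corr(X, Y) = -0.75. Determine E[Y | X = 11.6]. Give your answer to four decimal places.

For a bivariate normal, E[Y | X=x] = μ_Y + ρ·(σ_Y/σ_X)·(x − μ_X).
E[Y | X=11.6] = 10.5 + (-0.75)·(4.7/4.1)·(11.6 − (8.1)) = 10.5 + (-0.859756)·(3.5) = 7.4909.

7.4909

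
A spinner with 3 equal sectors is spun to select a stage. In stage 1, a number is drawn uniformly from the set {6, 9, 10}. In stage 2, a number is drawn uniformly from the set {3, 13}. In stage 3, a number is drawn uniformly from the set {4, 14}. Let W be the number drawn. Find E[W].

E[W | stage 1] = (6+9+10)/3 = 25/3.
E[W | stage 2] = (3+13)/2 = 8.
E[W | stage 3] = (4+14)/2 = 9.
E[W] = (1/3)·(25/3) + (1/3)·(8) + (1/3)·(9) = 76/9.

76/9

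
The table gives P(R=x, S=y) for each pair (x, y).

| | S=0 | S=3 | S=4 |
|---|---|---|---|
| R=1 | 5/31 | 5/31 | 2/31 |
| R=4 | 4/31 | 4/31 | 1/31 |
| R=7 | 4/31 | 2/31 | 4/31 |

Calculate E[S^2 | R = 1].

77/12

P(R = 1) = 12/31.
Σ S^2·P over the event = 0·(5/31) + 9·(5/31) + 16·(2/31) = 77/31.
E[S^2 | R = 1] = (77/31) / (12/31) = 77/12.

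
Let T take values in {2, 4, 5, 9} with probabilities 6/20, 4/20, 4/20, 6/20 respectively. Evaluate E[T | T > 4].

37/5

P(T > 4) = 1/2.
Σ over the event: 5·1/5 + 9·3/10 = 37/10.
E[T | T > 4] = (37/10) / (1/2) = 37/5.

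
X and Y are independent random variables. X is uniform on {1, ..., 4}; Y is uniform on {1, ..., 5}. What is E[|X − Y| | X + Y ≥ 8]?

1

Outcomes with X + Y ≥ 8: (3,5), (4,4), (4,5), each with probability 1/20.
E[|X − Y| | X + Y ≥ 8] = (2 + 0 + 1) / 3 = 1.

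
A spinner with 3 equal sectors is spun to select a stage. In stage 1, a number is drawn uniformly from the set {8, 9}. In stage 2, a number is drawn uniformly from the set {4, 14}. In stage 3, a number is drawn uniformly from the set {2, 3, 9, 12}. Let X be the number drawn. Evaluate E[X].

E[X | stage 1] = (8+9)/2 = 17/2.
E[X | stage 2] = (4+14)/2 = 9.
E[X | stage 3] = (2+3+9+12)/4 = 13/2.
E[X] = (1/3)·(17/2) + (1/3)·(9) + (1/3)·(13/2) = 8.

8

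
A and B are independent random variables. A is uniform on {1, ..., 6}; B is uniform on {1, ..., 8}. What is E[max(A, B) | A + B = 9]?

Outcomes with A + B = 9: (1,8), (2,7), (3,6), (4,5), (5,4), (6,3), each with probability 1/48.
E[max(A, B) | A + B = 9] = (8 + 7 + 6 + 5 + 5 + 6) / 6 = 37/6.

37/6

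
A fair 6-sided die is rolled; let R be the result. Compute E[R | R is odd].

Given R is odd, R is equally likely to be any of {1, 3, 5}.
E[R | R is odd] = (1 + 3 + 5) / 3 = 3.

3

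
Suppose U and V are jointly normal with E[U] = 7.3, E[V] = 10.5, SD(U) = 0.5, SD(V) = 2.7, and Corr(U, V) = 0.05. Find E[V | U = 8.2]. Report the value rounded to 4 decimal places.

10.7430

The regression of V on U has slope ρ·σ_V/σ_U and passes through (μ_U, μ_V).
E[V | U=8.2] = 10.5 + (0.05)·(2.7/0.5)·(8.2 − (7.3)) = 10.5 + (0.27)·(0.9) = 10.7430.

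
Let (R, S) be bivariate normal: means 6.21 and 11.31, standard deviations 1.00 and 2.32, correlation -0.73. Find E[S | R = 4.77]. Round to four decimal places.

13.7488

The regression of S on R has slope ρ·σ_S/σ_R and passes through (μ_R, μ_S).
E[S | R=4.77] = 11.31 + (-0.73)·(2.32/1.00)·(4.77 − (6.21)) = 11.31 + (-1.6936)·(-1.44) = 13.7488.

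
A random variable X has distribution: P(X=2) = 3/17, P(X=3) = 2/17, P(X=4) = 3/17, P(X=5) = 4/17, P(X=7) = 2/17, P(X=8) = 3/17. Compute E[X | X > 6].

38/5

P(X > 6) = 5/17.
Σ over the event: 7·2/17 + 8·3/17 = 38/17.
E[X | X > 6] = (38/17) / (5/17) = 38/5.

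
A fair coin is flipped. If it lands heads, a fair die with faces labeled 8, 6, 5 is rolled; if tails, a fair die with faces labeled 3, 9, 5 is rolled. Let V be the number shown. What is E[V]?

6

E[V | heads] = (8+6+5)/3 = 19/3.
E[V | tails] = (3+9+5)/3 = 17/3.
By the law of total expectation,
E[V] = (1/2)·(19/3) + (1/2)·(17/3) = 6.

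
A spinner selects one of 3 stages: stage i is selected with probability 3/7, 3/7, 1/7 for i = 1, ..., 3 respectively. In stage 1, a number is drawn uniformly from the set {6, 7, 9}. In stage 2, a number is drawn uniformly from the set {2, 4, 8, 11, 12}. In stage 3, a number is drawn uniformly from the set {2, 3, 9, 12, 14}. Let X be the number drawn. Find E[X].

E[X | stage 1] = (6+7+9)/3 = 22/3.
E[X | stage 2] = (2+4+8+11+12)/5 = 37/5.
E[X | stage 3] = (2+3+9+12+14)/5 = 8.
E[X] = (3/7)·(22/3) + (3/7)·(37/5) + (1/7)·(8) = 261/35.

261/35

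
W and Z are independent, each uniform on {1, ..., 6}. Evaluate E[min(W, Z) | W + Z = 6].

9/5

Outcomes with W + Z = 6: (1,5), (2,4), (3,3), (4,2), (5,1), each with probability 1/36.
E[min(W, Z) | W + Z = 6] = (1 + 2 + 3 + 2 + 1) / 5 = 9/5.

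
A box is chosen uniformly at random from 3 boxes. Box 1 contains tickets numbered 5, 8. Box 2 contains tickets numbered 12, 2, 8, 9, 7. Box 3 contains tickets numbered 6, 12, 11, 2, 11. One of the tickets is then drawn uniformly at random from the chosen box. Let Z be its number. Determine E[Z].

15/2

E[Z | box 1] = (5+8)/2 = 13/2.
E[Z | box 2] = (12+2+8+9+7)/5 = 38/5.
E[Z | box 3] = (6+12+11+2+11)/5 = 42/5.
By the law of total expectation,
E[Z] = (1/3)·(13/2) + (1/3)·(38/5) + (1/3)·(42/5) = 15/2.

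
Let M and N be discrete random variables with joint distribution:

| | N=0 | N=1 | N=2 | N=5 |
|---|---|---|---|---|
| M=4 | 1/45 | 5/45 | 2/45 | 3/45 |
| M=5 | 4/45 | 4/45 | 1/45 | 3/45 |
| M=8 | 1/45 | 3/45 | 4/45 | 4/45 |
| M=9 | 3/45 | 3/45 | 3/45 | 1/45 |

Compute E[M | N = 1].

P(N = 1) = 1/3.
Σ M·P over the event = 4·(5/45) + 5·(4/45) + 8·(3/45) + 9·(3/45) = 91/45.
E[M | N = 1] = (91/45) / (1/3) = 91/15.

91/15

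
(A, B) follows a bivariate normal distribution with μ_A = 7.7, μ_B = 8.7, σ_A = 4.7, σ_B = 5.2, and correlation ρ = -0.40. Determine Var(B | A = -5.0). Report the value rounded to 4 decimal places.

22.7136

Var(B | A=x) = (1 − ρ²)·σ_B².
Var(B | A=-5.0) = (5.2)²·(1 − (-0.40)²) = 27.04·0.84 = 22.7136.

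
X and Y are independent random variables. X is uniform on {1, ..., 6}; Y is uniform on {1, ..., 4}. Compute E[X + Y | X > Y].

P(X > Y) = 7/12.
Summing (X+Y)·P(x,y) over outcomes with X > Y gives 47/12.
E[X + Y | X > Y] = (47/12) / (7/12) = 47/7.

47/7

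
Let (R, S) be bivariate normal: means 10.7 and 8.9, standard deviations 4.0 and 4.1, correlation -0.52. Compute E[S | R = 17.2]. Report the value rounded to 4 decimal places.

E[S | R=x] = μ_S + ρ(σ_S/σ_R)(x − μ_R) for jointly normal variables.
E[S | R=17.2] = 8.9 + (-0.52)·(4.1/4.0)·(17.2 − (10.7)) = 8.9 + (-0.533)·(6.5) = 5.4355.

5.4355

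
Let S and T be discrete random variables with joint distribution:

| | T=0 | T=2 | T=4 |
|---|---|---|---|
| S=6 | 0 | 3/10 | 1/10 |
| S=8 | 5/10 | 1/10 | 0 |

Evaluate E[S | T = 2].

13/2

P(T = 2) = 2/5.
Σ S·P over the event = 6·(3/10) + 8·(1/10) = 13/5.
E[S | T = 2] = (13/5) / (2/5) = 13/2.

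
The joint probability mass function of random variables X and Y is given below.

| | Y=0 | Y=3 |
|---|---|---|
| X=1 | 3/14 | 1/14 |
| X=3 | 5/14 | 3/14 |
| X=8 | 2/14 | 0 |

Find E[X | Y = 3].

5/2

P(Y = 3) = 2/7.
Σ X·P over the event = 1·(1/14) + 3·(3/14) = 5/7.
E[X | Y = 3] = (5/7) / (2/7) = 5/2.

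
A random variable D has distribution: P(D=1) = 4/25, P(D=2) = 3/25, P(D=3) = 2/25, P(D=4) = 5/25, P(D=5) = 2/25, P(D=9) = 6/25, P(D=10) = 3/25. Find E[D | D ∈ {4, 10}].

P(D ∈ {4, 10}) = 8/25.
Σ over the event: 4·1/5 + 10·3/25 = 2.
E[D | D ∈ {4, 10}] = (2) / (8/25) = 25/4.

25/4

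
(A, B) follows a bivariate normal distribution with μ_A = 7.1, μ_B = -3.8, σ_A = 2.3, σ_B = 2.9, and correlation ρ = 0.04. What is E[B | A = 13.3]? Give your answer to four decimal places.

E[B | A=x] = μ_B + ρ(σ_B/σ_A)(x − μ_A) for jointly normal variables.
E[B | A=13.3] = -3.8 + (0.04)·(2.9/2.3)·(13.3 − (7.1)) = -3.8 + (0.050435)·(6.2) = -3.4873.

-3.4873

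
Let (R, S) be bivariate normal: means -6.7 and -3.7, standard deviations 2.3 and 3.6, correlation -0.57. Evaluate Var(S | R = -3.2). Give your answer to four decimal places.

The conditional variance in a bivariate normal is σ_S²(1 − ρ²), independent of x.
Var(S | R=-3.2) = (3.6)²·(1 − (-0.57)²) = 12.96·0.6751 = 8.7493.

8.7493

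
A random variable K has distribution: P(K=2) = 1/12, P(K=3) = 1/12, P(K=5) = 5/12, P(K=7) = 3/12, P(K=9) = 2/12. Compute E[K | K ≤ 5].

P(K ≤ 5) = 7/12.
Σ over the event: 2·1/12 + 3·1/12 + 5·5/12 = 5/2.
E[K | K ≤ 5] = (5/2) / (7/12) = 30/7.

30/7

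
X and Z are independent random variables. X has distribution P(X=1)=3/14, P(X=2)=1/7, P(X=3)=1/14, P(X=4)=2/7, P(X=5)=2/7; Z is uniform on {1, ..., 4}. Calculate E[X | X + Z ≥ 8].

14/3

P(X + Z ≥ 8) = 3/14.
Summing X·P(x,y) over outcomes with X + Z ≥ 8 gives 1.
E[X | X + Z ≥ 8] = (1) / (3/14) = 14/3.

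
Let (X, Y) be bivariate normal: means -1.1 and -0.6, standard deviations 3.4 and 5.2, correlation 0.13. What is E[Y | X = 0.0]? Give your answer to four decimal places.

-0.3813

The regression of Y on X has slope ρ·σ_Y/σ_X and passes through (μ_X, μ_Y).
E[Y | X=0.0] = -0.6 + (0.13)·(5.2/3.4)·(0.0 − (-1.1)) = -0.6 + (0.19882)·(1.1) = -0.3813.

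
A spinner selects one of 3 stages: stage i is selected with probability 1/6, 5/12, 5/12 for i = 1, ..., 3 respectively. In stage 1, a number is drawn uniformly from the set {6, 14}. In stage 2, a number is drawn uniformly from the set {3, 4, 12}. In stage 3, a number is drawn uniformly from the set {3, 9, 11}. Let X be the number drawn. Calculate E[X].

E[X | stage 1] = (6+14)/2 = 10.
E[X | stage 2] = (3+4+12)/3 = 19/3.
E[X | stage 3] = (3+9+11)/3 = 23/3.
By the law of total expectation,
E[X] = (1/6)·(10) + (5/12)·(19/3) + (5/12)·(23/3) = 15/2.

15/2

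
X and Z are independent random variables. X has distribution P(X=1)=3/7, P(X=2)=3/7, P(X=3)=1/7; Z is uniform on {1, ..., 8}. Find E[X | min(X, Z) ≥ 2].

9/4

P(min(X, Z) ≥ 2) = 1/2.
Summing X·P(x,y) over outcomes with min(X, Z) ≥ 2 gives 9/8.
E[X | min(X, Z) ≥ 2] = (9/8) / (1/2) = 9/4.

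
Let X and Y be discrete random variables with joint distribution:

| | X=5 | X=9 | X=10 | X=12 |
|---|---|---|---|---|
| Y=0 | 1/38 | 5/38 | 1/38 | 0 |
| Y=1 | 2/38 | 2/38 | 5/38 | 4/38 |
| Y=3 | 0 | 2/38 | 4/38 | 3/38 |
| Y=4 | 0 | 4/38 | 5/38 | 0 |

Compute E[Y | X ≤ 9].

13/8

P(X ≤ 9) = 8/19.
Σ Y·P over the event = 0·(1/38) + 1·(2/38) + 0·(5/38) + 1·(2/38) + 3·(2/38) + 4·(4/38) = 13/19.
E[Y | X ≤ 9] = (13/19) / (8/19) = 13/8.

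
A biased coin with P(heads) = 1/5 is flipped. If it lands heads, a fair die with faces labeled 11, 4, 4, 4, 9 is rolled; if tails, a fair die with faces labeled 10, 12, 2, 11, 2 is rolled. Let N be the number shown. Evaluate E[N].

E[N | heads] = (11+4+4+4+9)/5 = 32/5.
E[N | tails] = (10+12+2+11+2)/5 = 37/5.
By the law of total expectation,
E[N] = (1/5)·(32/5) + (4/5)·(37/5) = 36/5.

36/5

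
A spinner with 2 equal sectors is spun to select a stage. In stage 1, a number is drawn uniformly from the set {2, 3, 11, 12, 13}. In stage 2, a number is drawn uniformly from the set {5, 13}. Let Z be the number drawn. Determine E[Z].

43/5

E[Z | stage 1] = (2+3+11+12+13)/5 = 41/5.
E[Z | stage 2] = (5+13)/2 = 9.
By the law of total expectation,
E[Z] = (1/2)·(41/5) + (1/2)·(9) = 43/5.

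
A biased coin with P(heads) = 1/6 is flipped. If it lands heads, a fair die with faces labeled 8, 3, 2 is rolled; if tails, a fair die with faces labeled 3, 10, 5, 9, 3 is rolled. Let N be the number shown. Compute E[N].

103/18

E[N | heads] = (8+3+2)/3 = 13/3.
E[N | tails] = (3+10+5+9+3)/5 = 6.
E[N] = (1/6)·(13/3) + (5/6)·(6) = 103/18.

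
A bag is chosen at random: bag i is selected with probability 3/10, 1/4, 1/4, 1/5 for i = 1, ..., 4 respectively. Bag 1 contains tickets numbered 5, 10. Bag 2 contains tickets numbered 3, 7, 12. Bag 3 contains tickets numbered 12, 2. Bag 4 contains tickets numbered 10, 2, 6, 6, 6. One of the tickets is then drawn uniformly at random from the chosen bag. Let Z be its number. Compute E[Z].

211/30

E[Z | bag 1] = (5+10)/2 = 15/2.
E[Z | bag 2] = (3+7+12)/3 = 22/3.
E[Z | bag 3] = (12+2)/2 = 7.
E[Z | bag 4] = (10+2+6+6+6)/5 = 6.
By the law of total expectation,
E[Z] = (3/10)·(15/2) + (1/4)·(22/3) + (1/4)·(7) + (1/5)·(6) = 211/30.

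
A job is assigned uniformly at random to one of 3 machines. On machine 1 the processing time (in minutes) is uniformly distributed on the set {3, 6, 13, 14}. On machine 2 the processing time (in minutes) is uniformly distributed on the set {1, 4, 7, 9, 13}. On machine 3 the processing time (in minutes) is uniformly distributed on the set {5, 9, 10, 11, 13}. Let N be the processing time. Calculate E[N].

127/15

E[N | machine 1] = (3+6+13+14)/4 = 9.
E[N | machine 2] = (1+4+7+9+13)/5 = 34/5.
E[N | machine 3] = (5+9+10+11+13)/5 = 48/5.
E[N] = (1/3)·(9) + (1/3)·(34/5) + (1/3)·(48/5) = 127/15.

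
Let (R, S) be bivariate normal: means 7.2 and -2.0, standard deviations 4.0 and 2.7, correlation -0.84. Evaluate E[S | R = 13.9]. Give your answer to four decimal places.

-5.7989

For a bivariate normal, E[S | R=x] = μ_S + ρ·(σ_S/σ_R)·(x − μ_R).
E[S | R=13.9] = -2.0 + (-0.84)·(2.7/4.0)·(13.9 − (7.2)) = -2.0 + (-0.567)·(6.7) = -5.7989.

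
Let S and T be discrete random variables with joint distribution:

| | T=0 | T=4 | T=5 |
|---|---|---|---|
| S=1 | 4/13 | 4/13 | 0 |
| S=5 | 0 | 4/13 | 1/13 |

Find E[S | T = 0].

P(T = 0) = 4/13.
Σ S·P over the event = 1·(4/13) = 4/13.
E[S | T = 0] = (4/13) / (4/13) = 1.

1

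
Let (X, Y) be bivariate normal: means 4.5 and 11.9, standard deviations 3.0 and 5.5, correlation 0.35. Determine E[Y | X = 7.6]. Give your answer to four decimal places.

13.8892

E[Y | X=x] = μ_Y + ρ(σ_Y/σ_X)(x − μ_X) for jointly normal variables.
E[Y | X=7.6] = 11.9 + (0.35)·(5.5/3.0)·(7.6 − (4.5)) = 11.9 + (0.64167)·(3.1) = 13.8892.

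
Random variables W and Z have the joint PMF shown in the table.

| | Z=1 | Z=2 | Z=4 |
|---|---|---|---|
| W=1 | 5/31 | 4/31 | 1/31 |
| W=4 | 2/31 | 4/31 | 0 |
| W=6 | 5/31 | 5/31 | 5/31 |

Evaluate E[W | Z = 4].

31/6

P(Z = 4) = 6/31.
Σ W·P over the event = 1·(1/31) + 6·(5/31) = 1.
E[W | Z = 4] = (1) / (6/31) = 31/6.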